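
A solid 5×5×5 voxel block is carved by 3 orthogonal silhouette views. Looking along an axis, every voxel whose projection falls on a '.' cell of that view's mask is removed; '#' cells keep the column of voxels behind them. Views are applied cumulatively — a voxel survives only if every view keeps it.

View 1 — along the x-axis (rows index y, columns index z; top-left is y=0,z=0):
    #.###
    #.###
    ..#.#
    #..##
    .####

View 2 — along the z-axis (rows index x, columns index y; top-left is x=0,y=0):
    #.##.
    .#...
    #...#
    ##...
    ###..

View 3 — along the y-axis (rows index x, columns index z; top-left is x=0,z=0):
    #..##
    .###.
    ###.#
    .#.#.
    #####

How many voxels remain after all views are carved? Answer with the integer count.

|visual hull| = 27

initial block: 5^3 = 125
V1 x: intersect with YZ mask (17 set) -- 85 left
V2 z: intersect with XY mask (11 set) -- 39 left
V3 y: intersect with XZ mask (17 set) -- 27 left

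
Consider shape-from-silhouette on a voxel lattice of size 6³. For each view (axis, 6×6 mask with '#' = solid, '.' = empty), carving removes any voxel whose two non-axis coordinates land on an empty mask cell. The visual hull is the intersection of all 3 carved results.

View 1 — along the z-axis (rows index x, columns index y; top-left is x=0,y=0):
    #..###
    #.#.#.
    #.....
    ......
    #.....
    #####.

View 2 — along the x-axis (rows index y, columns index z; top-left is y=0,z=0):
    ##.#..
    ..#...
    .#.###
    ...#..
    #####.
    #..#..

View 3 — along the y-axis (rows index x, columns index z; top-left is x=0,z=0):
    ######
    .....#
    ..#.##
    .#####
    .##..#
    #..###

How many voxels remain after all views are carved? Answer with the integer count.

full grid |V| = 216
after view 1 [z-axis, 14 of 36 cells solid] → remaining = 84
after view 2 [x-axis, 16 of 36 cells solid] → remaining = 43
after view 3 [y-axis, 22 of 36 cells solid] → remaining = 22

|visual hull| = 22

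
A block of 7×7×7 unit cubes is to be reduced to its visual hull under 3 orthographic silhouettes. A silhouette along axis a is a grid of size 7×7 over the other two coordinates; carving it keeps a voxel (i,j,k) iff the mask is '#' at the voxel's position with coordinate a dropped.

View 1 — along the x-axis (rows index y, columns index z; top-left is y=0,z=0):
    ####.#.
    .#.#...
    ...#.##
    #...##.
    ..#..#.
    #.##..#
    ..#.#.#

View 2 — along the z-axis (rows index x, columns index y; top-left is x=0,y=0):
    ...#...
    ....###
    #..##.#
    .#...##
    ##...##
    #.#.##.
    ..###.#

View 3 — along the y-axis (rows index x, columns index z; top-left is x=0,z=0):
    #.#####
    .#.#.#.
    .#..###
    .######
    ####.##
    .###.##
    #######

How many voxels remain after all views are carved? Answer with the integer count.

|visual hull| = 56

initial block: 7^3 = 343
after view 1 [x-axis, 22 of 49 cells solid] → remaining = 154
after view 2 [z-axis, 23 of 49 cells solid] → remaining = 73
after view 3 [y-axis, 37 of 49 cells solid] → remaining = 56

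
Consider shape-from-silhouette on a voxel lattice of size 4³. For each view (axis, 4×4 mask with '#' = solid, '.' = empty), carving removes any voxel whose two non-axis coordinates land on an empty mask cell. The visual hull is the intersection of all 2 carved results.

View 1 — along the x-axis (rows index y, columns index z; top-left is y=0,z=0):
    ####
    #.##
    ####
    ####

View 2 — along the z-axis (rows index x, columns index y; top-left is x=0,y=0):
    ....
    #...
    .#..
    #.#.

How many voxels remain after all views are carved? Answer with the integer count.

initial block: 4^3 = 64
V1 x: intersect with YZ mask (15 set) -- 60 left
V2 z: intersect with XY mask (4 set) -- 15 left

voxel count = 15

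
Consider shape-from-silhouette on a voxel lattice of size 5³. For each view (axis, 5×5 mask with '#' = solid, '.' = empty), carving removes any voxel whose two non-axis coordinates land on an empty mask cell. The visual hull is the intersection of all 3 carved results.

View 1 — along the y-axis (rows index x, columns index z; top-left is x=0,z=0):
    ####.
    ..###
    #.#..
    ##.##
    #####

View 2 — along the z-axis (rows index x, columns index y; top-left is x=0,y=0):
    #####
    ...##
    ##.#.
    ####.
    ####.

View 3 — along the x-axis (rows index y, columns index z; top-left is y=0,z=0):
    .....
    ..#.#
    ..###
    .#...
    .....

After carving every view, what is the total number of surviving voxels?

start: 5×5×5 = 125 voxels
[1] y-view keeps 18 columns → grid now 90
[2] z-view keeps 18 columns → grid now 68
[3] x-view keeps 6 columns → grid now 15

15 voxels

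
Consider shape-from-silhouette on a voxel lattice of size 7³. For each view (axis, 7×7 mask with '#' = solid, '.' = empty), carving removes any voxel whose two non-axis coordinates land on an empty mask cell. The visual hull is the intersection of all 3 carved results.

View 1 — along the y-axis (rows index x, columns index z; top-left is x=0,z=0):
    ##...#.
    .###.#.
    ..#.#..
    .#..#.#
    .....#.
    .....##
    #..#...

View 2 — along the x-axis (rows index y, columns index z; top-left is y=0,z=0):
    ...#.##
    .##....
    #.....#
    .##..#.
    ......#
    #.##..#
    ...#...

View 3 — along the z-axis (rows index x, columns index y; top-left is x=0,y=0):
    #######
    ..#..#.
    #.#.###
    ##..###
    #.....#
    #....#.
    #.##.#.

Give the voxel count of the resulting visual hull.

start: 7×7×7 = 343 voxels
carve view 1 (along y, XZ-mask fill 17/49): 119 voxels remain
carve view 2 (along x, YZ-mask fill 16/49): 38 voxels remain
carve view 3 (along z, XY-mask fill 27/49): 21 voxels remain

voxel count = 21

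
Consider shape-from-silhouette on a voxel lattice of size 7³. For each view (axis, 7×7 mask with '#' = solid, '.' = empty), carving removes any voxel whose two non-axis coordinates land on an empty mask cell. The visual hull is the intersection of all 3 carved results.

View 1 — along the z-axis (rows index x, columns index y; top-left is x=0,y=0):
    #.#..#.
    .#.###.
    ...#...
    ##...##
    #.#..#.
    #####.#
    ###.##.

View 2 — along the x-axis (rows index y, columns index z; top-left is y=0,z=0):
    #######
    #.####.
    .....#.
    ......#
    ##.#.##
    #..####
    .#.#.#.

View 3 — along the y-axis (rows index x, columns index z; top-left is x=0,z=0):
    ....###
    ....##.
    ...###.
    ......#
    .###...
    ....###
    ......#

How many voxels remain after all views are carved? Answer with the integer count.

start: 7×7×7 = 343 voxels
carve view 1 (along z, XY-mask fill 26/49): 182 voxels remain
carve view 2 (along x, YZ-mask fill 27/49): 108 voxels remain
carve view 3 (along y, XZ-mask fill 16/49): 31 voxels remain

|visual hull| = 31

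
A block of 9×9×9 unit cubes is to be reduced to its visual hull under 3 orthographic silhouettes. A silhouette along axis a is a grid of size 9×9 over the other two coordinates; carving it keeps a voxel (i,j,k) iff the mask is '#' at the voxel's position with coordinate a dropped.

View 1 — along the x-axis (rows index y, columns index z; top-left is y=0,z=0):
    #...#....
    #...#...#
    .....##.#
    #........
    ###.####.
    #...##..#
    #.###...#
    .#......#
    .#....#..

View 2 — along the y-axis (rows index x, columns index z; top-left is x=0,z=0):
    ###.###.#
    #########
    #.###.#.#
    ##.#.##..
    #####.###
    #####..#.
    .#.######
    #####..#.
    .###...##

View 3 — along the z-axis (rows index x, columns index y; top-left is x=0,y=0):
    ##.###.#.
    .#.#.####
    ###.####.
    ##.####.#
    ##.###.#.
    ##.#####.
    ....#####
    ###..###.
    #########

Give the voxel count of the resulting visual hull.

initial block: 9^3 = 729
carve view 1 (along x, YZ-mask fill 29/81): 261 voxels remain
carve view 2 (along y, XZ-mask fill 59/81): 189 voxels remain
carve view 3 (along z, XY-mask fill 59/81): 140 voxels remain

140 voxels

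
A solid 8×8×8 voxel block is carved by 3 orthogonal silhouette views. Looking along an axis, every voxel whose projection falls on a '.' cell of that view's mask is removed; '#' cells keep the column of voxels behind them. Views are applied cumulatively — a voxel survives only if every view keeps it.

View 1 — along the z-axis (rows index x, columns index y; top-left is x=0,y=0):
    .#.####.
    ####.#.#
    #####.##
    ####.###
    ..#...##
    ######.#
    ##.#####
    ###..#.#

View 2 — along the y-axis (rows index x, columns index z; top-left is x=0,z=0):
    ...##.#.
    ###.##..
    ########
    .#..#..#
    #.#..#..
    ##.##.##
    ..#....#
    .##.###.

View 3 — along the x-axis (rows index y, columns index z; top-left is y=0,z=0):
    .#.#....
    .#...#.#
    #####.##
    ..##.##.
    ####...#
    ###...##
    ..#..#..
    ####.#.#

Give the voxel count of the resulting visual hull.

before carving: 512 voxels (8×8×8)
carve view 1 (along z, XY-mask fill 47/64): 376 voxels remain
carve view 2 (along y, XZ-mask fill 35/64): 212 voxels remain
carve view 3 (along x, YZ-mask fill 34/64): 112 voxels remain

remaining voxels: 112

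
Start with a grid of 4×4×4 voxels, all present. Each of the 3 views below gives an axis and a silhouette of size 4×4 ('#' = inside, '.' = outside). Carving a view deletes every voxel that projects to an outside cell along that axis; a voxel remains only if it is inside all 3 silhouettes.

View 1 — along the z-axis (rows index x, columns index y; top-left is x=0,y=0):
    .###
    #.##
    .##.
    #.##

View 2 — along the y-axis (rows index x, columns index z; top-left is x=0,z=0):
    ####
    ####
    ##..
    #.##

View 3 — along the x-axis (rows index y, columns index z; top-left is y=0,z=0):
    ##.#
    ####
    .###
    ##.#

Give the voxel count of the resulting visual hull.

remaining voxels: 28

before carving: 64 voxels (4×4×4)
after view 1 [z-axis, 11 of 16 cells solid] → remaining = 44
after view 2 [y-axis, 13 of 16 cells solid] → remaining = 37
after view 3 [x-axis, 13 of 16 cells solid] → remaining = 28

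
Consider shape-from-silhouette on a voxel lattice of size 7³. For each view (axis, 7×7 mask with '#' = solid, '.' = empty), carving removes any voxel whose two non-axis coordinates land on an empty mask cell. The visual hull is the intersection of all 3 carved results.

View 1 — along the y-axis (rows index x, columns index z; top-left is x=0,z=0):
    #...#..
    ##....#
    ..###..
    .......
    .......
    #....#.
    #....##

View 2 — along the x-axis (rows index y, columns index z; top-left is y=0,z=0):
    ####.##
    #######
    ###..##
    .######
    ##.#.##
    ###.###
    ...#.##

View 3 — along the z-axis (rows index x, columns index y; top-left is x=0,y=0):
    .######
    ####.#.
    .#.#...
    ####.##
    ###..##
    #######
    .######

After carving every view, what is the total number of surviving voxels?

start: 7×7×7 = 343 voxels
  1. axis=1 (XZ plane), |mask|=13  ⇒  voxels=91
  2. axis=0 (YZ plane), |mask|=38  ⇒  voxels=70
  3. axis=2 (XY plane), |mask|=37  ⇒  voxels=55

remaining voxels: 55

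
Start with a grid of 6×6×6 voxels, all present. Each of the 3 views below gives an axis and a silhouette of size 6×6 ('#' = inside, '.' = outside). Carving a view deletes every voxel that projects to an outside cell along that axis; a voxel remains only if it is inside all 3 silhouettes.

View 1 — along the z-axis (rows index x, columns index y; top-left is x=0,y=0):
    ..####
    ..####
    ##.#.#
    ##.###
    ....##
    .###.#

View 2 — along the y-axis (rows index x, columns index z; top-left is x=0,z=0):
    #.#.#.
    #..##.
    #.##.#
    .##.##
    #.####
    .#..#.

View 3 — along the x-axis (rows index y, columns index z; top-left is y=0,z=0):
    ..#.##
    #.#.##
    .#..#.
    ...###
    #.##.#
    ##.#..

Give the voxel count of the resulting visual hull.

43 voxels

start: 6×6×6 = 216 voxels
V1 z: intersect with XY mask (23 set) -- 138 left
V2 y: intersect with XZ mask (21 set) -- 78 left
V3 x: intersect with YZ mask (19 set) -- 43 left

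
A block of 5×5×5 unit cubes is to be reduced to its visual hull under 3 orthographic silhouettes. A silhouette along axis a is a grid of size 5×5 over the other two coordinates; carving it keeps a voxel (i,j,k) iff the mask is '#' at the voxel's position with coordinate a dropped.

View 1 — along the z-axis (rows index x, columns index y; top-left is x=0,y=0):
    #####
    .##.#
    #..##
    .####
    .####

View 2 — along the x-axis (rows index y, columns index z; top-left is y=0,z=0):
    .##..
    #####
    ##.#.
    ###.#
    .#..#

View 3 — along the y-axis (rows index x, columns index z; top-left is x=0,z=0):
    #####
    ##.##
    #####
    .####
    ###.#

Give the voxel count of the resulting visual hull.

initial block: 5^3 = 125
step 1: project along z, AND mask (19/25) → |grid| = 95
step 2: project along x, AND mask (16/25) → |grid| = 62
step 3: project along y, AND mask (22/25) → |grid| = 56

remaining voxels: 56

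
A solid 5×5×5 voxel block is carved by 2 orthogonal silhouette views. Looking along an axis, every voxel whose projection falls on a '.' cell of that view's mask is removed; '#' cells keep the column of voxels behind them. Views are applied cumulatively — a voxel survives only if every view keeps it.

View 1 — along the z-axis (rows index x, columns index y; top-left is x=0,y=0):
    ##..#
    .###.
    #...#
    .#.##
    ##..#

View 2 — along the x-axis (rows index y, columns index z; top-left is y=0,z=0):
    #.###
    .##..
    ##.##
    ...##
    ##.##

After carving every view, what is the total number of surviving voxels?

44 voxels

initial block: 5^3 = 125
carve view 1 (along z, XY-mask fill 14/25): 70 voxels remain
carve view 2 (along x, YZ-mask fill 16/25): 44 voxels remain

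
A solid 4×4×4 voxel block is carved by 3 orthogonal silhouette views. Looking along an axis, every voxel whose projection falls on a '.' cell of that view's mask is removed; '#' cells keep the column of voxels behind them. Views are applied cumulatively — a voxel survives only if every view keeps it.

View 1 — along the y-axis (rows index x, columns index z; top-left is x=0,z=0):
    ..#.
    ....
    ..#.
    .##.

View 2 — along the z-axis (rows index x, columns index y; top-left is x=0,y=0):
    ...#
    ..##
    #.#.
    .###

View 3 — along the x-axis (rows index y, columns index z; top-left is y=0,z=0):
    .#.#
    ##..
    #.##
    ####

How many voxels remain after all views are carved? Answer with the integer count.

voxel count = 6

before carving: 64 voxels (4×4×4)
carve view 1 (along y, XZ-mask fill 4/16): 16 voxels remain
carve view 2 (along z, XY-mask fill 8/16): 9 voxels remain
carve view 3 (along x, YZ-mask fill 11/16): 6 voxels remain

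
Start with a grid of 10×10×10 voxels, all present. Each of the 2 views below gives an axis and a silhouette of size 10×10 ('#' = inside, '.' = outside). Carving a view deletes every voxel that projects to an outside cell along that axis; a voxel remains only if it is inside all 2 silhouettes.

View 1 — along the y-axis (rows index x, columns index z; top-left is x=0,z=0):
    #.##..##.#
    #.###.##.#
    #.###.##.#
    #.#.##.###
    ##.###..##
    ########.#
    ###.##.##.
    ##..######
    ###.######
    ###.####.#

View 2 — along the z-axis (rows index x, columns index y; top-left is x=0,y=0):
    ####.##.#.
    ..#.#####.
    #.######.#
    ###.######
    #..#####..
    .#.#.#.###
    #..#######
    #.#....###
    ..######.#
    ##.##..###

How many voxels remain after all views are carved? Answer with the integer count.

before carving: 1000 voxels (10×10×10)
after view 1 [y-axis, 75 of 100 cells solid] → remaining = 750
after view 2 [z-axis, 69 of 100 cells solid] → remaining = 514

voxel count = 514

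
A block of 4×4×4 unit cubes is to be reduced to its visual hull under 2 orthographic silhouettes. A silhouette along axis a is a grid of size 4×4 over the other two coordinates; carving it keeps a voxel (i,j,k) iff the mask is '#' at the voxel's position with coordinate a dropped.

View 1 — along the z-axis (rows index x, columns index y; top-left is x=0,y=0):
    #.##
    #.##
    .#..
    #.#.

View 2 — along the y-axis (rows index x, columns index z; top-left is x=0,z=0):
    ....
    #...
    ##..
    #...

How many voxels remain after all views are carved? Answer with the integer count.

voxel count = 7

full grid |V| = 64
step 1: project along z, AND mask (9/16) → |grid| = 36
step 2: project along y, AND mask (4/16) → |grid| = 7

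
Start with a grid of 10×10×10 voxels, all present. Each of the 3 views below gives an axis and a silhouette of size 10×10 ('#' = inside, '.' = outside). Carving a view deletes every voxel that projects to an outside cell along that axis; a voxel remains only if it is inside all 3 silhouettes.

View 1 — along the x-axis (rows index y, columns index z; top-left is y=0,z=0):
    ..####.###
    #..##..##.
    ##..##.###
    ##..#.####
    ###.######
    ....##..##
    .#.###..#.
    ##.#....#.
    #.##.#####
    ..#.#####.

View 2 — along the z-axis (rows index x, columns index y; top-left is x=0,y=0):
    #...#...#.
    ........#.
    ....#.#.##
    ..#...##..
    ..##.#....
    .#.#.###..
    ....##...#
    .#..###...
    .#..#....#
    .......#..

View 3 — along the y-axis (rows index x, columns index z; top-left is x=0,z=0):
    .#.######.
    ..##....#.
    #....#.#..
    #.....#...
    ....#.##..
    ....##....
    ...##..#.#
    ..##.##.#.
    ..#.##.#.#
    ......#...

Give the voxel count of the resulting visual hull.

voxel count = 71

full grid |V| = 1000
after view 1 [x-axis, 62 of 100 cells solid] → remaining = 620
after view 2 [z-axis, 30 of 100 cells solid] → remaining = 185
after view 3 [y-axis, 35 of 100 cells solid] → remaining = 71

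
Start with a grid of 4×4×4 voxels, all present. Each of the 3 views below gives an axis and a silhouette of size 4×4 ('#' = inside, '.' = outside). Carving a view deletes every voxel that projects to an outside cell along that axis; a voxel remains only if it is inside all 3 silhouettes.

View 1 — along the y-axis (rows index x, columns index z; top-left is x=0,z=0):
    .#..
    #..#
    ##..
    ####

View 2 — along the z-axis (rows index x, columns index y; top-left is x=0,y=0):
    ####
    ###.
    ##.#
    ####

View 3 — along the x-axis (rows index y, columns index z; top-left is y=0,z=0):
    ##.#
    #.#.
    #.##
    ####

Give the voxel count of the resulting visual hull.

|visual hull| = 24

initial block: 4^3 = 64
  1. axis=1 (XZ plane), |mask|=9  ⇒  voxels=36
  2. axis=2 (XY plane), |mask|=14  ⇒  voxels=32
  3. axis=0 (YZ plane), |mask|=12  ⇒  voxels=24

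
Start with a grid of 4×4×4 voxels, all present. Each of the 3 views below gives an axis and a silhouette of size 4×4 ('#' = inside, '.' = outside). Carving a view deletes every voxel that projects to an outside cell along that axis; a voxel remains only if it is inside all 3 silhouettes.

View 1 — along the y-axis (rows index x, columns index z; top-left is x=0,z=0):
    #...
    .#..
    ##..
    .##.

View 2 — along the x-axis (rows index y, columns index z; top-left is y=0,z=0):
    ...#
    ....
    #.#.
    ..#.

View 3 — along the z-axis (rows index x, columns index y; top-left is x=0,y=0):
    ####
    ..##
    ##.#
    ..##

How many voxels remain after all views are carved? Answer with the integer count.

full grid |V| = 64
step 1: project along y, AND mask (6/16) → |grid| = 24
step 2: project along x, AND mask (4/16) → |grid| = 4
step 3: project along z, AND mask (11/16) → |grid| = 3

|visual hull| = 3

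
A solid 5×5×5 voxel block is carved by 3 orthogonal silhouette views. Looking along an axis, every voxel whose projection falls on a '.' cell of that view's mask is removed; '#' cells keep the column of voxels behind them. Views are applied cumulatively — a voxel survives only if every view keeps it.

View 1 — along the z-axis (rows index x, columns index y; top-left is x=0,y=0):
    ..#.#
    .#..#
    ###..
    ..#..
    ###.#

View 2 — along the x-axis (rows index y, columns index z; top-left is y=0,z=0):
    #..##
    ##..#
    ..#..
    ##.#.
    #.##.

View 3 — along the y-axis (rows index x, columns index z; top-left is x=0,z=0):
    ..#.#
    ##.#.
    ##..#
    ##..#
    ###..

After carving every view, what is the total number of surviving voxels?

17 voxels

full grid |V| = 125
after view 1 [z-axis, 12 of 25 cells solid] → remaining = 60
after view 2 [x-axis, 13 of 25 cells solid] → remaining = 28
after view 3 [y-axis, 14 of 25 cells solid] → remaining = 17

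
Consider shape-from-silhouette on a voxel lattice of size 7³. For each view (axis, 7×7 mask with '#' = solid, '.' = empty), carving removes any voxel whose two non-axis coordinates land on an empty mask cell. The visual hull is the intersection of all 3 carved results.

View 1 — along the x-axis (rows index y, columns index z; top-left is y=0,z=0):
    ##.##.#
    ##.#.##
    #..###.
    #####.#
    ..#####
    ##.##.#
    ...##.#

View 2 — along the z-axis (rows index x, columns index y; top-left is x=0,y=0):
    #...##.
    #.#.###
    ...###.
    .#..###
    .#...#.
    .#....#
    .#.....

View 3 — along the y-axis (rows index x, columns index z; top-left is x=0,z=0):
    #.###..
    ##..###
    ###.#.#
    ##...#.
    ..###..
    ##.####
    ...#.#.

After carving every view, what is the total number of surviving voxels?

full grid |V| = 343
  1. axis=0 (YZ plane), |mask|=33  ⇒  voxels=231
  2. axis=2 (XY plane), |mask|=20  ⇒  voxels=94
  3. axis=1 (XZ plane), |mask|=28  ⇒  voxels=56

56 voxels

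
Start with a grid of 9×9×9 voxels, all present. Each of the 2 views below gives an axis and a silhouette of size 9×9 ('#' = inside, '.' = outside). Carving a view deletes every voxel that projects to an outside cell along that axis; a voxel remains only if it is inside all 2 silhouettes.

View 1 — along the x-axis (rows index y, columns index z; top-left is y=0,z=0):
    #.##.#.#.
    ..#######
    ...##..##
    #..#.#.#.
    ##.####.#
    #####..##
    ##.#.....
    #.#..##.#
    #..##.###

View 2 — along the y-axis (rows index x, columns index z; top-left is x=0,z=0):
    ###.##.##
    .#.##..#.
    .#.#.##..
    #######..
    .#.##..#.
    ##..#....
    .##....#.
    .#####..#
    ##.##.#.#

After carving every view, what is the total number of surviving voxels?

228 voxels

initial block: 9^3 = 729
[1] x-view keeps 48 columns → grid now 432
[2] y-view keeps 44 columns → grid now 228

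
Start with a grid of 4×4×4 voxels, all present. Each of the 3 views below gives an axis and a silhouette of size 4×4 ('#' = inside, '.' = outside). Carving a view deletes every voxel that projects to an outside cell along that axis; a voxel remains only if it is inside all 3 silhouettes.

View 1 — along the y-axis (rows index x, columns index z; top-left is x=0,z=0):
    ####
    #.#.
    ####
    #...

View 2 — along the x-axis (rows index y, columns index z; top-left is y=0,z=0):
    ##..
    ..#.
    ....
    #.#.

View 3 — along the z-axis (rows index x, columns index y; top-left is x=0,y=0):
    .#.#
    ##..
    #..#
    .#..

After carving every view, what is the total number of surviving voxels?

voxel count = 9

start: 4×4×4 = 64 voxels
  1. axis=1 (XZ plane), |mask|=11  ⇒  voxels=44
  2. axis=0 (YZ plane), |mask|=5  ⇒  voxels=16
  3. axis=2 (XY plane), |mask|=7  ⇒  voxels=9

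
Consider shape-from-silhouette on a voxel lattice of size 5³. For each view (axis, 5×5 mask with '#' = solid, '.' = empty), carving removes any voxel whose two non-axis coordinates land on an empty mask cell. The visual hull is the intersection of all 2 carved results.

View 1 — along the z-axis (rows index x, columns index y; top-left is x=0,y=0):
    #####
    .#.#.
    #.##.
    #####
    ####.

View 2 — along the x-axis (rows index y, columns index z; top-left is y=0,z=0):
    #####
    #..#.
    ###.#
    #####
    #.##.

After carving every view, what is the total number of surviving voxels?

before carving: 125 voxels (5×5×5)
after view 1 [z-axis, 19 of 25 cells solid] → remaining = 95
after view 2 [x-axis, 19 of 25 cells solid] → remaining = 75

remaining voxels: 75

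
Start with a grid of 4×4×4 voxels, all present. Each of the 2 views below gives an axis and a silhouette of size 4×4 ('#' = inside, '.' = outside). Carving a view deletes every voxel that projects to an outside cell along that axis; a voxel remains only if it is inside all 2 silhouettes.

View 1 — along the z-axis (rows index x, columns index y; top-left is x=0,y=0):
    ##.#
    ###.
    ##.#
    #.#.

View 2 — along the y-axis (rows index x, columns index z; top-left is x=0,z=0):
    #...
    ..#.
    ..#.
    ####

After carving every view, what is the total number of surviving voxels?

17 voxels

before carving: 64 voxels (4×4×4)
  1. axis=2 (XY plane), |mask|=11  ⇒  voxels=44
  2. axis=1 (XZ plane), |mask|=7  ⇒  voxels=17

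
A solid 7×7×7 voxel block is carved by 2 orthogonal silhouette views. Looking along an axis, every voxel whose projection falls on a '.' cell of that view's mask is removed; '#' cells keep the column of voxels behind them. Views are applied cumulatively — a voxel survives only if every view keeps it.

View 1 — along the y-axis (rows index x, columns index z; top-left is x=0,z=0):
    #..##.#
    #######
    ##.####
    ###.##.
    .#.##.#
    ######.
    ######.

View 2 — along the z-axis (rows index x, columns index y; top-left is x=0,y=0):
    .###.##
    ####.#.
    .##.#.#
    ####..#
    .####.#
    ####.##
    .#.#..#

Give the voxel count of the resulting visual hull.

remaining voxels: 178

full grid |V| = 343
  1. axis=1 (XZ plane), |mask|=38  ⇒  voxels=266
  2. axis=2 (XY plane), |mask|=33  ⇒  voxels=178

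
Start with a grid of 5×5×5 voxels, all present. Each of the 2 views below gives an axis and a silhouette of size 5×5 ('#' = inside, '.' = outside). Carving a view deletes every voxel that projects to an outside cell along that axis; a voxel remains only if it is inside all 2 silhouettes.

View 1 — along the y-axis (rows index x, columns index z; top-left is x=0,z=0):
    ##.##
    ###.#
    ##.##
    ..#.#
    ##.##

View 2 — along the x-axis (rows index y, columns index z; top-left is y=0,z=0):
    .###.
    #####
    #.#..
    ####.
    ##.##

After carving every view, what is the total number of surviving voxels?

before carving: 125 voxels (5×5×5)
  1. axis=1 (XZ plane), |mask|=18  ⇒  voxels=90
  2. axis=0 (YZ plane), |mask|=18  ⇒  voxels=62

voxel count = 62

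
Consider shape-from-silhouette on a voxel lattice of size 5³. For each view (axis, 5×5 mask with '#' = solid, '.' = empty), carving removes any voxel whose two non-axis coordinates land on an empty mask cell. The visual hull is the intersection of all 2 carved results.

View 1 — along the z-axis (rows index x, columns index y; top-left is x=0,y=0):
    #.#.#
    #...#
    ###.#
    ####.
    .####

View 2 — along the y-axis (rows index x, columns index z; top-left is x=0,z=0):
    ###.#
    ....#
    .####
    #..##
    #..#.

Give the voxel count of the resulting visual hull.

voxel count = 50

before carving: 125 voxels (5×5×5)
after view 1 [z-axis, 17 of 25 cells solid] → remaining = 85
after view 2 [y-axis, 14 of 25 cells solid] → remaining = 50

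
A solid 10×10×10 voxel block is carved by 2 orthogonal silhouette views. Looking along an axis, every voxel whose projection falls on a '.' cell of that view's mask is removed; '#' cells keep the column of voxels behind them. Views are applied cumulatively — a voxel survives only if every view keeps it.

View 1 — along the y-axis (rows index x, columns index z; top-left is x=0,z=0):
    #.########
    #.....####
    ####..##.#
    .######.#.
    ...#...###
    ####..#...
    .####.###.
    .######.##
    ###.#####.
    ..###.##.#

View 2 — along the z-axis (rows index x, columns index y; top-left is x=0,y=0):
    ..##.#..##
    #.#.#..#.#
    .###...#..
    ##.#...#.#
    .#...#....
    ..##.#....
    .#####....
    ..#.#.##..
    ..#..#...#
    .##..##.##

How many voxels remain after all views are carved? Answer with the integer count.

|visual hull| = 283

initial block: 10^3 = 1000
  1. axis=1 (XZ plane), |mask|=66  ⇒  voxels=660
  2. axis=2 (XY plane), |mask|=42  ⇒  voxels=283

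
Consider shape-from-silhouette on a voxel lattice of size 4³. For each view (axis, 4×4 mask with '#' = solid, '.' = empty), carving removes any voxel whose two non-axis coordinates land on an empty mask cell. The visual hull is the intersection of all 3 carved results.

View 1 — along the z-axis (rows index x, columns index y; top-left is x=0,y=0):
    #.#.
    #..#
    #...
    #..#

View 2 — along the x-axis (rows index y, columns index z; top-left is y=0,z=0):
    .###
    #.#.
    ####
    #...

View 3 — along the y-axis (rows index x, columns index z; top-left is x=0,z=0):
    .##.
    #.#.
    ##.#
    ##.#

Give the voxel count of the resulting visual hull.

before carving: 64 voxels (4×4×4)
  1. axis=2 (XY plane), |mask|=7  ⇒  voxels=28
  2. axis=0 (YZ plane), |mask|=10  ⇒  voxels=18
  3. axis=1 (XZ plane), |mask|=10  ⇒  voxels=11

voxel count = 11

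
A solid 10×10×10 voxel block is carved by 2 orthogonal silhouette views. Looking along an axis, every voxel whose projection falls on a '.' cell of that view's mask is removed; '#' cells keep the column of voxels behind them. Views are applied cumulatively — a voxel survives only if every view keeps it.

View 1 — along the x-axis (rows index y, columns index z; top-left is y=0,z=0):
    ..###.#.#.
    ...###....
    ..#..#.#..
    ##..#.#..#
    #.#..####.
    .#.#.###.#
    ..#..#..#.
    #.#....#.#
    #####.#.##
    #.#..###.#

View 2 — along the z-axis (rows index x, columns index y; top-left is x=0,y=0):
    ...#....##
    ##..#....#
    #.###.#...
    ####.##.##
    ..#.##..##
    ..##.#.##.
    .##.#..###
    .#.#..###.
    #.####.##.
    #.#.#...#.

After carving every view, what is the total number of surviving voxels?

before carving: 1000 voxels (10×10×10)
  1. axis=0 (YZ plane), |mask|=49  ⇒  voxels=490
  2. axis=2 (XY plane), |mask|=52  ⇒  voxels=267

|visual hull| = 267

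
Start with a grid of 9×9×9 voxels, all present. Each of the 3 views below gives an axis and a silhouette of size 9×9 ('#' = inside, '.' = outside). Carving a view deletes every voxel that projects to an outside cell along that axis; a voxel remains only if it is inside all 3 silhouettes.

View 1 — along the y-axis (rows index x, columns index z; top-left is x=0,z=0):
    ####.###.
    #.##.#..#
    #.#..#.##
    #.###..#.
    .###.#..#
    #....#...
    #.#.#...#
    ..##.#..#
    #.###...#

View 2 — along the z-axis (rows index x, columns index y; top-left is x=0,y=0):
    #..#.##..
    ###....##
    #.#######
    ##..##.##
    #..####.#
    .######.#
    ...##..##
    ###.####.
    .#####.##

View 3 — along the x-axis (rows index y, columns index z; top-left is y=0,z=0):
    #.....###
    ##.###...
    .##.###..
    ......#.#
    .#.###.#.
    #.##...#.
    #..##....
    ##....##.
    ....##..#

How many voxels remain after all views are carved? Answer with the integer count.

before carving: 729 voxels (9×9×9)
V1 y: intersect with XZ mask (42 set) -- 378 left
V2 z: intersect with XY mask (54 set) -- 246 left
V3 x: intersect with YZ mask (35 set) -- 97 left

97 voxels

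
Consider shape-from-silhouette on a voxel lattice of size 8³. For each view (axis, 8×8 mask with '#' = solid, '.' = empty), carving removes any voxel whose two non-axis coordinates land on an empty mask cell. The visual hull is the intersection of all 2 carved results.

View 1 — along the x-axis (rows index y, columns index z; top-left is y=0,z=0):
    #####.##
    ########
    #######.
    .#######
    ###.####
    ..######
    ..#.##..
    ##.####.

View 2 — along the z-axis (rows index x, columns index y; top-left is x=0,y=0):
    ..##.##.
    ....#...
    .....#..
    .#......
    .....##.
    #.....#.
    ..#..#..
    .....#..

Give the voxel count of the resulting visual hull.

initial block: 8^3 = 512
after view 1 [x-axis, 51 of 64 cells solid] → remaining = 408
after view 2 [z-axis, 14 of 64 cells solid] → remaining = 82

82 voxels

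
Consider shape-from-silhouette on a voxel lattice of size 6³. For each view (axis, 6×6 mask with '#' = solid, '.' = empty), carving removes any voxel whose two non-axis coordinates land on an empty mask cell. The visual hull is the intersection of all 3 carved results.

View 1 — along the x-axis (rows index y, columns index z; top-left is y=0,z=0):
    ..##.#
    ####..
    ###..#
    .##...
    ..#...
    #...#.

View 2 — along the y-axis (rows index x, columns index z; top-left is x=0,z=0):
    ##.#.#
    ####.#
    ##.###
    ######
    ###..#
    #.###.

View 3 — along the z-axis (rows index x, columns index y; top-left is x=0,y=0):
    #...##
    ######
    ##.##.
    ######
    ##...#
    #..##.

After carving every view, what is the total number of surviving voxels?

before carving: 216 voxels (6×6×6)
[1] x-view keeps 16 columns → grid now 96
[2] y-view keeps 28 columns → grid now 76
[3] z-view keeps 25 columns → grid now 50

|visual hull| = 50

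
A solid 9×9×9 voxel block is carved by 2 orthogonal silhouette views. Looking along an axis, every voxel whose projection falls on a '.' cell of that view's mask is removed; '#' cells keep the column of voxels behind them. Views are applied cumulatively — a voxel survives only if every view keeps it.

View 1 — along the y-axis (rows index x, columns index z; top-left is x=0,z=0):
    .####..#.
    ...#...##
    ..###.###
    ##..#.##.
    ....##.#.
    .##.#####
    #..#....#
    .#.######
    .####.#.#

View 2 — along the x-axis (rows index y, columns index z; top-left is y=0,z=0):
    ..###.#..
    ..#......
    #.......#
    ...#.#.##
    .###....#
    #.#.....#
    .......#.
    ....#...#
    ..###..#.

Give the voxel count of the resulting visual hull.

start: 9×9×9 = 729 voxels
V1 y: intersect with XZ mask (45 set) -- 405 left
V2 x: intersect with YZ mask (25 set) -- 133 left

voxel count = 133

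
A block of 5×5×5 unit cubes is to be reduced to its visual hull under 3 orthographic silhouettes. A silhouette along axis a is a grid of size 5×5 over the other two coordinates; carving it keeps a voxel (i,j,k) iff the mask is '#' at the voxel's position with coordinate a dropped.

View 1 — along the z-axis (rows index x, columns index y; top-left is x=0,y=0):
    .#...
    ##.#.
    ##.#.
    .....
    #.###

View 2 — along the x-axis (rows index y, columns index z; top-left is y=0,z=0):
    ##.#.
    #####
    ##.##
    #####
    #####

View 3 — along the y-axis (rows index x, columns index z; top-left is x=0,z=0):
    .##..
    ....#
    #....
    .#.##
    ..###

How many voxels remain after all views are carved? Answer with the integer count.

voxel count = 16

start: 5×5×5 = 125 voxels
[1] z-view keeps 11 columns → grid now 55
[2] x-view keeps 22 columns → grid now 48
[3] y-view keeps 10 columns → grid now 16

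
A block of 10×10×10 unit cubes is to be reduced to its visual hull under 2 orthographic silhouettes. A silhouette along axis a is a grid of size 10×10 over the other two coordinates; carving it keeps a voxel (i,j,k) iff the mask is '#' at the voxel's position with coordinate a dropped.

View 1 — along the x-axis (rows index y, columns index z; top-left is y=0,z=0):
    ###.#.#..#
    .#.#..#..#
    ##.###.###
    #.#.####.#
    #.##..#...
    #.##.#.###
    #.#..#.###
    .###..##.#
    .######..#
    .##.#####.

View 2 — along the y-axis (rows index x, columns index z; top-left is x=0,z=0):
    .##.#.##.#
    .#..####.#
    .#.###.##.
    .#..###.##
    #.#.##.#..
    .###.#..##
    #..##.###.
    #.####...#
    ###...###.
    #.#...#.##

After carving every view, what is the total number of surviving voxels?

full grid |V| = 1000
V1 x: intersect with YZ mask (62 set) -- 620 left
V2 y: intersect with XZ mask (58 set) -- 359 left

voxel count = 359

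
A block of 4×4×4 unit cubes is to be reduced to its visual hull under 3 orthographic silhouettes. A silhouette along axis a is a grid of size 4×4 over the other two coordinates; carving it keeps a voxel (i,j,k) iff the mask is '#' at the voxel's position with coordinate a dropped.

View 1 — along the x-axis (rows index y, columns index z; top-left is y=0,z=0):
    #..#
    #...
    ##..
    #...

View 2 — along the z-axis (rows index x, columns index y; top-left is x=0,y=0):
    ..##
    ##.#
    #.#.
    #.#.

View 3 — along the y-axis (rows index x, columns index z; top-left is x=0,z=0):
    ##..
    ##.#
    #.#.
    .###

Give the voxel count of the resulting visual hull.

voxel count = 11

initial block: 4^3 = 64
step 1: project along x, AND mask (6/16) → |grid| = 24
step 2: project along z, AND mask (9/16) → |grid| = 15
step 3: project along y, AND mask (10/16) → |grid| = 11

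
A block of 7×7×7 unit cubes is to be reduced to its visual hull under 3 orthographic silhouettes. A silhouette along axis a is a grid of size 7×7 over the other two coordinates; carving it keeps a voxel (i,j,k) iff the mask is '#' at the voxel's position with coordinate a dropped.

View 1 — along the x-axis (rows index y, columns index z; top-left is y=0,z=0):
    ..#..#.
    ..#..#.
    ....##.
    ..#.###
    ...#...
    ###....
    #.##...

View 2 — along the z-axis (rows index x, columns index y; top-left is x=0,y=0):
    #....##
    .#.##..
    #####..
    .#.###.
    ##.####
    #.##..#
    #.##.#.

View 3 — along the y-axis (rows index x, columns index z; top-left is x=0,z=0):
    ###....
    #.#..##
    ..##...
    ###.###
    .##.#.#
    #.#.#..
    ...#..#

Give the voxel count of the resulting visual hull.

before carving: 343 voxels (7×7×7)
[1] x-view keeps 17 columns → grid now 119
[2] z-view keeps 29 columns → grid now 73
[3] y-view keeps 24 columns → grid now 39

|visual hull| = 39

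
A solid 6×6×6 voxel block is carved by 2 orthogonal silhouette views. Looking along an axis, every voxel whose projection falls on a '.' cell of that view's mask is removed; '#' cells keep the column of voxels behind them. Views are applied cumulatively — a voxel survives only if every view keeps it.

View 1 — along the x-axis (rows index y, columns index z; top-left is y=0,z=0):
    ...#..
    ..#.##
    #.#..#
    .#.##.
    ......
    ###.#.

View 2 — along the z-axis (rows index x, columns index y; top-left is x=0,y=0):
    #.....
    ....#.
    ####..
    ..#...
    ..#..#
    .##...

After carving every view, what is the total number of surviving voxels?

start: 6×6×6 = 216 voxels
V1 x: intersect with YZ mask (14 set) -- 84 left
V2 z: intersect with XY mask (11 set) -- 27 left

remaining voxels: 27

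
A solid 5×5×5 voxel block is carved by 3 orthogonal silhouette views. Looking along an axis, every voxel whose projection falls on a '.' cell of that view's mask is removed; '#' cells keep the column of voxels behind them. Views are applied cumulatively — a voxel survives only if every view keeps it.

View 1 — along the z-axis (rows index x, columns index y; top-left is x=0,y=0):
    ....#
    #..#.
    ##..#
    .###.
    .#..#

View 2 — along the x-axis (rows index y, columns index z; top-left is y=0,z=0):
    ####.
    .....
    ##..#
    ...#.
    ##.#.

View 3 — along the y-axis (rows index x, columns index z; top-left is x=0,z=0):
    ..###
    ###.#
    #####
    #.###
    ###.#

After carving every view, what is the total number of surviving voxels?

|visual hull| = 16

before carving: 125 voxels (5×5×5)
[1] z-view keeps 11 columns → grid now 55
[2] x-view keeps 11 columns → grid now 22
[3] y-view keeps 20 columns → grid now 16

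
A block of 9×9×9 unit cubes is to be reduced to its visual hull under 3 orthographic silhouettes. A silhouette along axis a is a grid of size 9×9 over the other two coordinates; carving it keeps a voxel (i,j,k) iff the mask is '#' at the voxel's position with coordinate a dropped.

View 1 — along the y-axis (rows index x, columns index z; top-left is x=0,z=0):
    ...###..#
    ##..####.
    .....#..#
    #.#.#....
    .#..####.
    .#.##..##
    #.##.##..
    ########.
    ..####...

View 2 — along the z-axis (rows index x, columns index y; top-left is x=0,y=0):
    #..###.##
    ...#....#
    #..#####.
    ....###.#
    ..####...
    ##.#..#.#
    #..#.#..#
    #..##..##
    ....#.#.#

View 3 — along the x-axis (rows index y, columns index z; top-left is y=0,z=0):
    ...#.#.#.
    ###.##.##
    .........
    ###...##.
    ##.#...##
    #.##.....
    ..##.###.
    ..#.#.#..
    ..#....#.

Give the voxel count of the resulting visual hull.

voxel count = 66

before carving: 729 voxels (9×9×9)
after view 1 [y-axis, 42 of 81 cells solid] → remaining = 378
after view 2 [z-axis, 39 of 81 cells solid] → remaining = 177
after view 3 [x-axis, 33 of 81 cells solid] → remaining = 66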